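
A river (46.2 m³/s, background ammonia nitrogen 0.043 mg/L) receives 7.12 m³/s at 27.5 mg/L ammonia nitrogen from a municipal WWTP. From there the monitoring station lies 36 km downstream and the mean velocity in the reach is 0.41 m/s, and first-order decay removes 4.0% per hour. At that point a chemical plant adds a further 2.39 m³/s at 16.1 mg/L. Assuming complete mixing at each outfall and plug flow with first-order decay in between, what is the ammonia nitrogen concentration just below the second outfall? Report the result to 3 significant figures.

2.00 mg/L

After mixing, C = (46.20·0.04300 + 7.120·27.50) / 53.32 = 197.8/53.32 = 3.709 mg/L; combined flow 53.32 m³/s.
Travel time t = 36·1000 / 0.41 = 87800 s = 24.39 h.
4.0%/h lost → k = −ln(1 − 0.04) = 0.04082 h⁻¹.
After decay, C = 3.709 × e^(−kt) = 3.709 × 0.3695 = 1.371 mg/L.
At the second outfall, C = (53.32·1.371 + 2.390·16.10) / (53.32 + 2.390) = 2.002 mg/L.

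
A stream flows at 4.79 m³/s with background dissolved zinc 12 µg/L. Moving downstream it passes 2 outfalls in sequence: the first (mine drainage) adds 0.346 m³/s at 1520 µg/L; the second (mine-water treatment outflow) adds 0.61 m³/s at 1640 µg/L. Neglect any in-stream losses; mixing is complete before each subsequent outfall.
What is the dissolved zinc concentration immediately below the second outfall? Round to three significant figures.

After outfall 1: Q = 4.790 + 0.3460 = 5.136 m³/s; C = (4.790·12.00 + 0.3460·1520)/5.136 = 113.6 µg/L.
After outfall 2: Q = 5.136 + 0.6100 = 5.746 m³/s; C = (5.136·113.6 + 0.6100·1640)/5.746 = 275.6 µg/L.

276 µg/L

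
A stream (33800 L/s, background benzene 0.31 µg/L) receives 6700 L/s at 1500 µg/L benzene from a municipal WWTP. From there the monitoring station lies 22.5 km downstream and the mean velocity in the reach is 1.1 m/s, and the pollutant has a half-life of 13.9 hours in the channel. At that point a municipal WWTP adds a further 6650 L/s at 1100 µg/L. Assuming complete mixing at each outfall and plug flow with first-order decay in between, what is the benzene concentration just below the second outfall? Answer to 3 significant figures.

After mixing, C = (33800·0.3100 + 6700·1500) / 40500 = 10060000/40500 = 248.4 µg/L; combined flow 40500 L/s.
Travel time t = 22.5·1000 / 1.1 = 20450 s = 5.682 h.
Half-life 13.9 h → k = ln 2 / 13.9 = 0.04987 h⁻¹ = 1.197 d⁻¹.
After decay, C = 248.4 × e^(−kt) = 248.4 × 0.7533 = 187.1 µg/L.
At the second outfall, C = (40500·187.1 + 6650·1100) / (40500 + 6650) = 315.9 µg/L.

316 µg/L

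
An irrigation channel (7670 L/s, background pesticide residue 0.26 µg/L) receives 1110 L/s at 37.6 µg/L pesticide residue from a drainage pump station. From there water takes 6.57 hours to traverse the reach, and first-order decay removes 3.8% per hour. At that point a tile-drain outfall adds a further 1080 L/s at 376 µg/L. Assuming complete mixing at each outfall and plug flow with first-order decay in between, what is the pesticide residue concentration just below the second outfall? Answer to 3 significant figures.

Flow-weighted average: C = (7670·0.2600 + 1110·37.60) / 8780 = 43730/8780 = 4.981 µg/L; combined flow 8780 L/s.
3.8%/h lost → k = −ln(1 − 0.038) = 0.03874 h⁻¹.
Decay over the reach: 4.981·exp(−kt) = 4.981·0.7753 = 3.861 µg/L.
Second outfall: C = (8780·3.861 + 1080·376.0)/9860 = 44.62 µg/L.

44.6 µg/L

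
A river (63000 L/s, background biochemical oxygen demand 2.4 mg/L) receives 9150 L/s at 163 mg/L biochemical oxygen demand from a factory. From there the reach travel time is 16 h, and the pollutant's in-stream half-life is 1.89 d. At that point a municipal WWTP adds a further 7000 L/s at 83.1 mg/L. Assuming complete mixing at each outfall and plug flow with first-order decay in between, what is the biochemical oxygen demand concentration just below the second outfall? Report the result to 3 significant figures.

After mixing, C = (63000·2.400 + 9150·163.0) / 72150 = 1643000/72150 = 22.77 mg/L; combined flow 72150 L/s.
Half-life 1.89 d → k = ln 2 / 1.89 = 0.3667 d⁻¹.
First-order decay: C = 22.77·exp(−k·t) = 22.77·0.7831 = 17.83 mg/L.
Second outfall: C = (72150·17.83 + 7000·83.10)/79150 = 23.60 mg/L.

23.6 mg/L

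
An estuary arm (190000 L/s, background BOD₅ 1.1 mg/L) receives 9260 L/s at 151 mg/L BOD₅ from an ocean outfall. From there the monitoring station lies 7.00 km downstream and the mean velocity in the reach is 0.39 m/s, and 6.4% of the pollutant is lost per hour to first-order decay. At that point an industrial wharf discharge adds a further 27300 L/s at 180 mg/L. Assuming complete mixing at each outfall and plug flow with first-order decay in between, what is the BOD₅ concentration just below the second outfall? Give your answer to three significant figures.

26.8 mg/L

Mass balance: C = (190000·1.100 + 9260·151.0) / 199300 = 1607000/199300 = 8.066 mg/L; combined flow 199300 L/s.
Travel time t = 7.00·1000 / 0.39 = 17950 s = 4.986 h.
6.4%/h lost → k = −ln(1 − 0.064) = 0.06614 h⁻¹.
Applying C = C₀e^(−kt): 8.066 × 0.7191 = 5.800 mg/L.
At the second outfall, C = (199300·5.800 + 27300·180.0) / (199300 + 27300) = 26.79 mg/L.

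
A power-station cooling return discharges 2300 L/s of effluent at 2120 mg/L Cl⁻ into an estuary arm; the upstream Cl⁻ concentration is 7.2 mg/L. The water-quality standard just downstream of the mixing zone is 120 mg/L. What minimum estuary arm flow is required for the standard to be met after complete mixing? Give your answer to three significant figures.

Set C_mix = 120: (Q·7.200 + 2300·2120) / (Q + 2300) = 120
→ Q = 2300·(2120 − 120)/(120 − 7.200) = 40780 L/s.

40800 L/s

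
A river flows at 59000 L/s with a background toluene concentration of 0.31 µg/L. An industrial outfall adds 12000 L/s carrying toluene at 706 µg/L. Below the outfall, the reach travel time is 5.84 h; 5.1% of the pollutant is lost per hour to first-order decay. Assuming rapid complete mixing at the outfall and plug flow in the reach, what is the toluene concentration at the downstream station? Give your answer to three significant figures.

88.1 µg/L

Mass balance: C = (59000·0.3100 + 12000·706.0) / 71000 = 8490000/71000 = 119.6 µg/L.
5.1%/h lost → k = −ln(1 − 0.051) = 0.05235 h⁻¹.
Applying C = C₀e^(−kt): 119.6 × 0.7366 = 88.08 µg/L.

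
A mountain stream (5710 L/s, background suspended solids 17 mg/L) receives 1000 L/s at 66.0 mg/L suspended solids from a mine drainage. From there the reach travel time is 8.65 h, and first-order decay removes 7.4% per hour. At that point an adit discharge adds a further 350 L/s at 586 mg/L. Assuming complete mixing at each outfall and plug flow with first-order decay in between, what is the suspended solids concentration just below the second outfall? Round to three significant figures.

40.9 mg/L

Conservation of mass: C = (5710·17.00 + 1000·66.00) / 6710 = 163100/6710 = 24.30 mg/L; combined flow 6710 L/s.
7.4%/h lost → k = −ln(1 − 0.074) = 0.07688 h⁻¹.
After decay, C = 24.30 × e^(−kt) = 24.30 × 0.5143 = 12.50 mg/L.
At the second outfall, C = (6710·12.50 + 350.0·586.0) / (6710 + 350.0) = 40.93 mg/L.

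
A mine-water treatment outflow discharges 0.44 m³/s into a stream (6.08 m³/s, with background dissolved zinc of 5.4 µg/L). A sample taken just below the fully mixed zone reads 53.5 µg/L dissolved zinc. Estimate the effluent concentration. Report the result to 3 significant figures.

Mass balance: 6.080·5.400 + 0.4400·Cₑ = 6.520·53.50
→ Cₑ = (6.520·53.50 − 6.080·5.400) / 0.4400 = 718.2 µg/L.

718 µg/L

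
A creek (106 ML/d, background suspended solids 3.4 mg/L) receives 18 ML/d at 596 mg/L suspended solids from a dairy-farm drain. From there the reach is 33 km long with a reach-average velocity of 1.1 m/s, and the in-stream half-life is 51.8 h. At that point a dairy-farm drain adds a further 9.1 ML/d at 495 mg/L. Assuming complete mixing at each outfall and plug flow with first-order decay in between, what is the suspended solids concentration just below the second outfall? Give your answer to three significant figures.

Mass balance: C = (106.0·3.400 + 18.00·596.0) / 124.0 = 11090/124.0 = 89.42 mg/L; combined flow 124.0 ML/d.
Travel time t = 33·1000 / 1.1 = 30000 s = 8.333 h.
Half-life 51.8 h → k = ln 2 / 51.8 = 0.01338 h⁻¹ = 0.3211 d⁻¹.
After decay, C = 89.42 × e^(−kt) = 89.42 × 0.8945 = 79.99 mg/L.
Second outfall: C = (124.0·79.99 + 9.100·495.0)/133.1 = 108.4 mg/L.

108 mg/L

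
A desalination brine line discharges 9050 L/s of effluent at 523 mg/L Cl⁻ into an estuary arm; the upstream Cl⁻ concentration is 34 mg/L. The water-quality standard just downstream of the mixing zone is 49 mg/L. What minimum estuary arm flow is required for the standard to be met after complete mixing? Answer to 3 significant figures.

Set C_mix = 49: (Q·34.00 + 9050·523.0) / (Q + 9050) = 49
→ Q = 9050·(523.0 − 49)/(49 − 34.00) = 286000 L/s.

286000 L/s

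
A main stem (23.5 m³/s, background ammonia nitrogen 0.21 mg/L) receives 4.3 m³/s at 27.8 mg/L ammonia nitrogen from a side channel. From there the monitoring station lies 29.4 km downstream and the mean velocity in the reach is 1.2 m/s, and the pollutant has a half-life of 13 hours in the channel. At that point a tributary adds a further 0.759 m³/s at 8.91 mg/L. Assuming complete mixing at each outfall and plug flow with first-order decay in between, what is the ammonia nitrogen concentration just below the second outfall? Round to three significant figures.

After mixing, C = (23.50·0.2100 + 4.300·27.80) / 27.80 = 124.5/27.80 = 4.478 mg/L; combined flow 27.80 m³/s.
Travel time t = 29.4·1000 / 1.2 = 24500 s = 6.806 h.
Half-life 13 h → k = ln 2 / 13 = 0.05332 h⁻¹ = 1.280 d⁻¹.
First-order decay: C = 4.478·exp(−k·t) = 4.478·0.6957 = 3.115 mg/L.
At the second outfall, C = (27.80·3.115 + 0.7590·8.910) / (27.80 + 0.7590) = 3.269 mg/L.

3.27 mg/L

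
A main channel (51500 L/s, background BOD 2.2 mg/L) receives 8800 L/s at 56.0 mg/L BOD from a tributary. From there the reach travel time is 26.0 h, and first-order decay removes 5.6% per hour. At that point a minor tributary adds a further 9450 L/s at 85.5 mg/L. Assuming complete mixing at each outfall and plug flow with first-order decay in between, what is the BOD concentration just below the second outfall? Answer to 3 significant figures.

Mixed concentration C = ΣQC/ΣQ = (51500·2.200 + 8800·56.00) / 60300 = 606100/60300 = 10.05 mg/L; combined flow 60300 L/s.
5.6%/h lost → k = −ln(1 − 0.056) = 0.05763 h⁻¹.
First-order decay: C = 10.05·exp(−k·t) = 10.05·0.2235 = 2.246 mg/L.
At the second outfall, C = (60300·2.246 + 9450·85.50) / (60300 + 9450) = 13.53 mg/L.

13.5 mg/L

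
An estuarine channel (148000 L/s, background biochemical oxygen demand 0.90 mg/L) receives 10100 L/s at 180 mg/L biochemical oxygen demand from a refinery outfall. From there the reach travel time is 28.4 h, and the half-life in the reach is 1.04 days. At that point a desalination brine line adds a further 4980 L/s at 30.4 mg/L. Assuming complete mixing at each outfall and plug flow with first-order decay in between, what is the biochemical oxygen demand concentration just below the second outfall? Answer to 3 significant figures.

Conservation of mass: C = (148000·0.9000 + 10100·180.0) / 158100 = 1951000/158100 = 12.34 mg/L; combined flow 158100 L/s.
Half-life 1.04 d → k = ln 2 / 1.04 = 0.6665 d⁻¹.
After decay, C = 12.34 × e^(−kt) = 12.34 × 0.4544 = 5.609 mg/L.
Second outfall: C = (158100·5.609 + 4980·30.40)/163100 = 6.366 mg/L.

6.37 mg/L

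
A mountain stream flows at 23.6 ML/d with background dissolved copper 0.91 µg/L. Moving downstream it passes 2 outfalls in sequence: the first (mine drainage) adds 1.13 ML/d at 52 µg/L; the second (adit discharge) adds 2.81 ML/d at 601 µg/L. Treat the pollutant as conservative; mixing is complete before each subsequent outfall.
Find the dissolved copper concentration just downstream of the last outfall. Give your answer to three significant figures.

Below outfall 1: Q → 24.73 ML/d, C = (23.60·0.9100 + 1.130·52.00)/24.73 = 3.244 µg/L.
Below outfall 2: Q → 27.54 ML/d, C = (24.73·3.244 + 2.810·601.0)/27.54 = 64.24 µg/L.

64.2 µg/L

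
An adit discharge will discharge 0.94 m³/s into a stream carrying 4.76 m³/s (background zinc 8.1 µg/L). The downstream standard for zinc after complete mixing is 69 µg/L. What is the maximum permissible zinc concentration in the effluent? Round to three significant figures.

377 µg/L

At the limit, (Qr·Cr + Qe·Cₑ)/(Qr + Qe) = 69:
Cₑ = (5.700·69 − 4.760·8.100) / 0.9400 = 377.4 µg/L.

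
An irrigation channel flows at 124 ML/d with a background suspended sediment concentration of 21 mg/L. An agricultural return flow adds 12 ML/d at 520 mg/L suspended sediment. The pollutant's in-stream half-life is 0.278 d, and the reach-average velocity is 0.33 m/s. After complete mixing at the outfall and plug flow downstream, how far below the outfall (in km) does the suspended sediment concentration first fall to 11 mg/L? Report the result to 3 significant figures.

20.3 km

After mixing, C = (124.0·21.00 + 12.00·520.0) / 136.0 = 8844/136.0 = 65.03 mg/L.
Half-life 0.278 d → k = ln 2 / 0.278 = 2.493 d⁻¹.
Set 65.03·exp(−k·t) = 11 → t = ln(65.03/11)/k = 61580 s = 17.10 h.
Distance = v·t = 0.33·61580 = 20320 m = 20.32 km.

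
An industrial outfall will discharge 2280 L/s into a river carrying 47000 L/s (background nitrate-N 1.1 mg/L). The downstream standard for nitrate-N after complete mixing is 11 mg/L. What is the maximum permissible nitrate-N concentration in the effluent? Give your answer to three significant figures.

At the limit, (Qr·Cr + Qe·Cₑ)/(Qr + Qe) = 11:
Cₑ = (49280·11 − 47000·1.100) / 2280 = 215.1 mg/L.

215 mg/L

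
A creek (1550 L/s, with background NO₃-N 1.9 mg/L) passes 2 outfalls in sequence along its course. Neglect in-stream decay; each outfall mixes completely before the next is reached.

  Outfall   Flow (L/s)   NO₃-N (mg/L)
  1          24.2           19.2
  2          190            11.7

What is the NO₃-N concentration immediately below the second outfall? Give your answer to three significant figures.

3.19 mg/L

After outfall 1: Q = 1550 + 24.20 = 1574 L/s; C = (1550·1.900 + 24.20·19.20)/1574 = 2.166 mg/L.
After outfall 2: Q = 1574 + 190.0 = 1764 L/s; C = (1574·2.166 + 190.0·11.70)/1764 = 3.193 mg/L.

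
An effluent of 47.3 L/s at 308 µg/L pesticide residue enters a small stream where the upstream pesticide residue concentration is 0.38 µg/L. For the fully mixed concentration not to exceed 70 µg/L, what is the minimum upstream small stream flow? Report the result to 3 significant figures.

162 L/s

Set C_mix = 70: (Q·0.3800 + 47.30·308.0) / (Q + 47.30) = 70
→ Q = 47.30·(308.0 − 70)/(70 − 0.3800) = 161.7 L/s.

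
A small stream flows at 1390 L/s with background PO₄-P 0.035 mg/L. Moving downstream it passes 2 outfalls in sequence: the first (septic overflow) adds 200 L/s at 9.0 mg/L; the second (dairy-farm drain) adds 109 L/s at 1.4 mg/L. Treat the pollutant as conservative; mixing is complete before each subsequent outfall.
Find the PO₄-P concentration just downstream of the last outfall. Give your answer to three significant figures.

1.18 mg/L

After outfall 1: Q = 1390 + 200.0 = 1590 L/s; C = (1390·0.03500 + 200.0·9.000)/1590 = 1.163 mg/L.
After outfall 2: Q = 1590 + 109.0 = 1699 L/s; C = (1590·1.163 + 109.0·1.400)/1699 = 1.178 mg/L.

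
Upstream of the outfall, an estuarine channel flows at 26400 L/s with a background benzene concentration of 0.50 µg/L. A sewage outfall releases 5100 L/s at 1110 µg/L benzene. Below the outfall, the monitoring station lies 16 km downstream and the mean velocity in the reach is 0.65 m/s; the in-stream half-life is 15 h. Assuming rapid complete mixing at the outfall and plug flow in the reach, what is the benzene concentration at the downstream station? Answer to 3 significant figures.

After mixing, C = (26400·0.5000 + 5100·1110) / 31500 = 5674000/31500 = 180.1 µg/L.
Travel time t = 16·1000 / 0.65 = 24620 s = 6.838 h.
Half-life 15 h → k = ln 2 / 15 = 0.04621 h⁻¹ = 1.109 d⁻¹.
First-order decay: C = 180.1·exp(−k·t) = 180.1·0.7291 = 131.3 µg/L.

131 µg/L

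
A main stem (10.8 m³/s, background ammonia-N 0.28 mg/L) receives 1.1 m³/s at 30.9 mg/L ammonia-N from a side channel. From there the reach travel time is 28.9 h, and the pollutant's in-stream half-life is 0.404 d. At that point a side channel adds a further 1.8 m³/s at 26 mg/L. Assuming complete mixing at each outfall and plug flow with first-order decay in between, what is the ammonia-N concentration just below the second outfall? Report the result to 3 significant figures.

Mixed concentration C = ΣQC/ΣQ = (10.80·0.2800 + 1.100·30.90) / 11.90 = 37.01/11.90 = 3.110 mg/L; combined flow 11.90 m³/s.
Half-life 0.404 d → k = ln 2 / 0.404 = 1.716 d⁻¹.
First-order decay: C = 3.110·exp(−k·t) = 3.110·0.1267 = 0.3941 mg/L.
Second outfall: C = (11.90·0.3941 + 1.800·26.00)/13.70 = 3.758 mg/L.

3.76 mg/L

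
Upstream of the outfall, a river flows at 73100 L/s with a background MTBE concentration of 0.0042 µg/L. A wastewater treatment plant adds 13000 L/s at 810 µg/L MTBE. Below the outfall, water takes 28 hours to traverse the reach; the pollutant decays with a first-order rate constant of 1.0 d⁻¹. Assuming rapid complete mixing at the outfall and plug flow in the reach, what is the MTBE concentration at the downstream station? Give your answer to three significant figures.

38.1 µg/L

Conservation of mass: C = (73100·0.004200 + 13000·810.0) / 86100 = 10530000/86100 = 122.3 µg/L.
Decay over the reach: 122.3·exp(−kt) = 122.3·0.3114 = 38.09 µg/L.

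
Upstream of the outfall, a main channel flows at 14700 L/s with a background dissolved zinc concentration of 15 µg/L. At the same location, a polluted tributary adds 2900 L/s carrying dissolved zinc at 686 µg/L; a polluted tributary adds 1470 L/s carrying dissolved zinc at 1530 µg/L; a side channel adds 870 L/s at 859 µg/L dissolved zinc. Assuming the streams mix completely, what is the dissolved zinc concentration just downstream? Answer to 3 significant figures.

261 µg/L

Mixed concentration C = ΣQC/ΣQ = (14700·15.00 + 2900·686.0 + 1470·1530 + 870.0·859.0) / 19940 = 5206000/19940 = 261.1 µg/L.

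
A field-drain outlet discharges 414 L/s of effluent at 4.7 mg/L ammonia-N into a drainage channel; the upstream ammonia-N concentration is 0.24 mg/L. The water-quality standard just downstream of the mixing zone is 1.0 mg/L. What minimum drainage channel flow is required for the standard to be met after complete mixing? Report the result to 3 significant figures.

Set C_mix = 1.0: (Q·0.2400 + 414.0·4.700) / (Q + 414.0) = 1.0
→ Q = 414.0·(4.700 − 1.0)/(1.0 − 0.2400) = 2016 L/s.

2020 L/s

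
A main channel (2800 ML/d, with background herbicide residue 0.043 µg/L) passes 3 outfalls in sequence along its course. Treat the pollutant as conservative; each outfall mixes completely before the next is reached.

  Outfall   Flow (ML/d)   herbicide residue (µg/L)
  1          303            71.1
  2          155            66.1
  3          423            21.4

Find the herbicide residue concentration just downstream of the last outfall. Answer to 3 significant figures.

11.1 µg/L

Outfall 1: combined Q = 3103 ML/d; C = (2800·0.04300 + 303.0·71.10)/3103 = 6.982 µg/L.
Outfall 2: combined Q = 3258 ML/d; C = (3103·6.982 + 155.0·66.10)/3258 = 9.794 µg/L.
Outfall 3: combined Q = 3681 ML/d; C = (3258·9.794 + 423.0·21.40)/3681 = 11.13 µg/L.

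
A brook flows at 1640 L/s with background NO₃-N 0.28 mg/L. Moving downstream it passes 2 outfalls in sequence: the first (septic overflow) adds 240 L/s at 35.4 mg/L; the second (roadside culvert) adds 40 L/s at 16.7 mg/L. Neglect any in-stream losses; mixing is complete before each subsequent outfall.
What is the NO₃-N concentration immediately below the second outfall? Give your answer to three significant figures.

5.01 mg/L

Below outfall 1: Q → 1880 L/s, C = (1640·0.2800 + 240.0·35.40)/1880 = 4.763 mg/L.
Below outfall 2: Q → 1920 L/s, C = (1880·4.763 + 40.00·16.70)/1920 = 5.012 mg/L.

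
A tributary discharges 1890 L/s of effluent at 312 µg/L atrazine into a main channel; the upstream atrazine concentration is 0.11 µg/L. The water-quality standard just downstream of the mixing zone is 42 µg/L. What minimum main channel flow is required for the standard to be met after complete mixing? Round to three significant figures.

Set C_mix = 42: (Q·0.1100 + 1890·312.0) / (Q + 1890) = 42
→ Q = 1890·(312.0 − 42)/(42 − 0.1100) = 12180 L/s.

12200 L/s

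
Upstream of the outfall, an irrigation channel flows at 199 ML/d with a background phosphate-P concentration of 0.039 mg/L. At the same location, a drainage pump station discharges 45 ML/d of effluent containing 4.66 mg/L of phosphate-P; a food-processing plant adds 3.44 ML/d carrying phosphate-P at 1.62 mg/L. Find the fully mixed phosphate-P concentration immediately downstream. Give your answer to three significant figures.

Flow-weighted average: C = (199.0·0.03900 + 45.00·4.660 + 3.440·1.620) / 247.4 = 223.0/247.4 = 0.9014 mg/L.

0.901 mg/L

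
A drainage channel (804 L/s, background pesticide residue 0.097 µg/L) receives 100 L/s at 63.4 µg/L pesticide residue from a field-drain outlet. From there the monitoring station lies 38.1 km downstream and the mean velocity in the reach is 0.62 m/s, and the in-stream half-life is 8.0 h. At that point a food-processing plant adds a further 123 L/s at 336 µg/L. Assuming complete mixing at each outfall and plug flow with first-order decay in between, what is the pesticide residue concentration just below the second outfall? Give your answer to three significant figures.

Mixed concentration C = ΣQC/ΣQ = (804.0·0.09700 + 100.0·63.40) / 904.0 = 6418/904.0 = 7.100 µg/L; combined flow 904.0 L/s.
Travel time t = 38.1·1000 / 0.62 = 61450 s = 17.07 h.
Half-life 8.0 h → k = ln 2 / 8.0 = 0.08664 h⁻¹ = 2.079 d⁻¹.
After decay, C = 7.100 × e^(−kt) = 7.100 × 0.2279 = 1.618 µg/L.
At the second outfall, C = (904.0·1.618 + 123.0·336.0) / (904.0 + 123.0) = 41.67 µg/L.

41.7 µg/L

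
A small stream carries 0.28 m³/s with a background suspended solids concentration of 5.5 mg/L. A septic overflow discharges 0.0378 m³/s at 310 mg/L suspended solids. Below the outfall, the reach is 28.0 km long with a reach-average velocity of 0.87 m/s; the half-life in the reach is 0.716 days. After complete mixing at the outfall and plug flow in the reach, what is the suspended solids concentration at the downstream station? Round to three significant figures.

After mixing, C = (0.2800·5.500 + 0.03780·310.0) / 0.3178 = 13.26/0.3178 = 41.72 mg/L.
Travel time t = 28.0·1000 / 0.87 = 32180 s = 8.940 h.
Half-life 0.716 d → k = ln 2 / 0.716 = 0.9681 d⁻¹.
Decay over the reach: 41.72·exp(−kt) = 41.72·0.6973 = 29.09 mg/L.

29.1 mg/L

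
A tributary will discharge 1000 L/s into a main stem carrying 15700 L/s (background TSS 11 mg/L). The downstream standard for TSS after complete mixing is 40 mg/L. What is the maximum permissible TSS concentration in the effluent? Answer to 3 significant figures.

495 mg/L

At the limit, (Qr·Cr + Qe·Cₑ)/(Qr + Qe) = 40:
Cₑ = (16700·40 − 15700·11.00) / 1000 = 495.3 mg/L.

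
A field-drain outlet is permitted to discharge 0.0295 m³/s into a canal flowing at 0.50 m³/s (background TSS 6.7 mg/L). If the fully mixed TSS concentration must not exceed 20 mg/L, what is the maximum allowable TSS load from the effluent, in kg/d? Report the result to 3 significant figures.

626 kg/d

Mass balance at the limit: 0.5000·6.700 + 0.02950·Cₑ = 0.5295·20 → Cₑ = 245.4 mg/L.
Load = 0.02950 m³/s × 245.4 g/m³ × 86 400 s/d = 625.5 kg/d.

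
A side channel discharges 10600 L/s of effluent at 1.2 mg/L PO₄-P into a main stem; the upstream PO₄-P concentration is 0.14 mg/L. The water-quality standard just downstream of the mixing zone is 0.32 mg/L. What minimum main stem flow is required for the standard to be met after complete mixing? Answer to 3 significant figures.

51800 L/s

Set C_mix = 0.32: (Q·0.1400 + 10600·1.200) / (Q + 10600) = 0.32
→ Q = 10600·(1.200 − 0.32)/(0.32 − 0.1400) = 51820 L/s.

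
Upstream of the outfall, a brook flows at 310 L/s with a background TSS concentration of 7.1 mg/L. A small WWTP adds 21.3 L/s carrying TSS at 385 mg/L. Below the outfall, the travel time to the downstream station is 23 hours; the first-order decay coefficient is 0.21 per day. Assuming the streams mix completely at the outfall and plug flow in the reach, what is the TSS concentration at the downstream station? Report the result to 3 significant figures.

25.7 mg/L

Mixed concentration C = ΣQC/ΣQ = (310.0·7.100 + 21.30·385.0) / 331.3 = 10400/331.3 = 31.40 mg/L.
First-order decay: C = 31.40·exp(−k·t) = 31.40·0.8177 = 25.67 mg/L.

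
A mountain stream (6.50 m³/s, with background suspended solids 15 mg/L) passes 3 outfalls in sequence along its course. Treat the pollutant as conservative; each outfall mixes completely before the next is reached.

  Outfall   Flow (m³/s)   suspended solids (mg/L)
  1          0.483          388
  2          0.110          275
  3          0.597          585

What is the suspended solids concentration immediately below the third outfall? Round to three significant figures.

Below outfall 1: Q → 6.983 m³/s, C = (6.500·15.00 + 0.4830·388.0)/6.983 = 40.80 mg/L.
Below outfall 2: Q → 7.093 m³/s, C = (6.983·40.80 + 0.1100·275.0)/7.093 = 44.43 mg/L.
Below outfall 3: Q → 7.690 m³/s, C = (7.093·44.43 + 0.5970·585.0)/7.690 = 86.40 mg/L.

86.4 mg/L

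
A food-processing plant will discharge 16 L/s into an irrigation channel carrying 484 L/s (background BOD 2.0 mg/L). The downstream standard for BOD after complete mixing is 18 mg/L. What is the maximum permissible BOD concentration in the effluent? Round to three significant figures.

At the limit, (Qr·Cr + Qe·Cₑ)/(Qr + Qe) = 18:
Cₑ = (500.0·18 − 484.0·2.000) / 16.00 = 502.0 mg/L.

502 mg/L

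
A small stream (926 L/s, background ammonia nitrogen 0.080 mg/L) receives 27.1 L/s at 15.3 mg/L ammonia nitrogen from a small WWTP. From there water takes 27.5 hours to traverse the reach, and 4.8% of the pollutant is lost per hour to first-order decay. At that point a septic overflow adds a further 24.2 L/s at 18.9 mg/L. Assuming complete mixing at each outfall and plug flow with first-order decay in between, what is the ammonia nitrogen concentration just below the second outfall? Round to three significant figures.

0.597 mg/L

After mixing, C = (926.0·0.08000 + 27.10·15.30) / 953.1 = 488.7/953.1 = 0.5128 mg/L; combined flow 953.1 L/s.
4.8%/h lost → k = −ln(1 − 0.048) = 0.04919 h⁻¹.
After decay, C = 0.5128 × e^(−kt) = 0.5128 × 0.2585 = 0.1326 mg/L.
Second outfall: C = (953.1·0.1326 + 24.20·18.90)/977.3 = 0.5973 mg/L.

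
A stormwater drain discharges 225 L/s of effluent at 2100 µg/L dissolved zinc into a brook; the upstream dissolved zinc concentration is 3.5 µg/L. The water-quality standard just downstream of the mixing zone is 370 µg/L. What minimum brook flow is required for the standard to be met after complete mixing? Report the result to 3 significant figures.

1060 L/s

Set C_mix = 370: (Q·3.500 + 225.0·2100) / (Q + 225.0) = 370
→ Q = 225.0·(2100 − 370)/(370 − 3.500) = 1062 L/s.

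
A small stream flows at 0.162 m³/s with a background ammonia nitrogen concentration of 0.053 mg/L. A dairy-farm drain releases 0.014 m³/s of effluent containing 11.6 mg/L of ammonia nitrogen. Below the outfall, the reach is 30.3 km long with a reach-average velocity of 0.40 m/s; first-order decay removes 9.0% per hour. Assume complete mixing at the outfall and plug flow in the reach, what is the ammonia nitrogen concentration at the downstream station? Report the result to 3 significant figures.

0.134 mg/L

After mixing, C = (0.1620·0.05300 + 0.01400·11.60) / 0.1760 = 0.1710/0.1760 = 0.9715 mg/L.
Travel time t = 30.3·1000 / 0.40 = 75750 s = 21.04 h.
9.0%/h lost → k = −ln(1 − 0.09) = 0.09431 h⁻¹.
Decay over the reach: 0.9715·exp(−kt) = 0.9715·0.1375 = 0.1335 mg/L.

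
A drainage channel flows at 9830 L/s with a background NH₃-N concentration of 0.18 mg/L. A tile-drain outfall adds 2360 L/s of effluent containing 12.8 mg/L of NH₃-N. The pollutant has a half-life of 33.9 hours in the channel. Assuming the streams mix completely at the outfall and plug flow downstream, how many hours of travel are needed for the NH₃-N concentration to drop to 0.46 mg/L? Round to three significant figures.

After mixing, C = (9830·0.1800 + 2360·12.80) / 12190 = 31980/12190 = 2.623 mg/L.
Half-life 33.9 h → k = ln 2 / 33.9 = 0.02045 h⁻¹ = 0.4907 d⁻¹.
2.623·exp(−k·t) = 0.46 → t = ln(2.623/0.46)/k = 306500 s = 85.14 h.

85.1 h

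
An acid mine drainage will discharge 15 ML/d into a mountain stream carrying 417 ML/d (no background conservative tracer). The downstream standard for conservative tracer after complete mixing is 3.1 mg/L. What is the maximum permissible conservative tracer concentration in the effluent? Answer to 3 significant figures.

At the limit, (Qr·Cr + Qe·Cₑ)/(Qr + Qe) = 3.1:
Cₑ = (432.0·3.1 − 417.0·0) / 15.00 = 89.28 mg/L.

89.3 mg/L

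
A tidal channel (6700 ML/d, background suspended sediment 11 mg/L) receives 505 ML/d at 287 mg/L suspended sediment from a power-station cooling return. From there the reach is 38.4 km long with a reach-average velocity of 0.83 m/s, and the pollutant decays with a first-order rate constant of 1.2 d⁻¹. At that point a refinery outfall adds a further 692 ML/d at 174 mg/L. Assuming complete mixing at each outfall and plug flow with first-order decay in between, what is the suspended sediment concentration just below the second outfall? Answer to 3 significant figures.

29.8 mg/L

Mass balance: C = (6700·11.00 + 505.0·287.0) / 7205 = 218600/7205 = 30.34 mg/L; combined flow 7205 ML/d.
Travel time t = 38.4·1000 / 0.83 = 46270 s = 12.85 h.
First-order decay: C = 30.34·exp(−k·t) = 30.34·0.5259 = 15.96 mg/L.
At the second outfall, C = (7205·15.96 + 692.0·174.0) / (7205 + 692.0) = 29.81 mg/L.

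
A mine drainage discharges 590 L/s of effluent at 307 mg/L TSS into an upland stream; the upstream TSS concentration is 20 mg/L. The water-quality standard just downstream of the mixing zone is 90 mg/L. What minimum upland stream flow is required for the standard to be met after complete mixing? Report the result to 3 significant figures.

1830 L/s

Set C_mix = 90: (Q·20.00 + 590.0·307.0) / (Q + 590.0) = 90
→ Q = 590.0·(307.0 − 90)/(90 − 20.00) = 1829 L/s.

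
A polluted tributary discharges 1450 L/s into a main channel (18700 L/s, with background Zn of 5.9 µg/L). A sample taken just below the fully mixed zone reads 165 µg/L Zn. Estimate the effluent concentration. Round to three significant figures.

2220 µg/L

Mass balance: 18700·5.900 + 1450·Cₑ = 20150·165.0
→ Cₑ = (20150·165.0 − 18700·5.900) / 1450 = 2217 µg/L.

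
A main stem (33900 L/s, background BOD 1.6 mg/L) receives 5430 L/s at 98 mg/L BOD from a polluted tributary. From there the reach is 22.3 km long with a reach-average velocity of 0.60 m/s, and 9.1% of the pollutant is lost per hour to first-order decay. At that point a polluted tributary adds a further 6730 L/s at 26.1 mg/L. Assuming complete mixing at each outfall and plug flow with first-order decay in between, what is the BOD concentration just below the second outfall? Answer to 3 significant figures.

8.57 mg/L

Mass balance: C = (33900·1.600 + 5430·98.00) / 39330 = 586400/39330 = 14.91 mg/L; combined flow 39330 L/s.
Travel time t = 22.3·1000 / 0.60 = 37170 s = 10.32 h.
9.1%/h lost → k = −ln(1 − 0.091) = 0.09541 h⁻¹.
Decay over the reach: 14.91·exp(−kt) = 14.91·0.3734 = 5.568 mg/L.
Second outfall: C = (39330·5.568 + 6730·26.10)/46060 = 8.568 mg/L.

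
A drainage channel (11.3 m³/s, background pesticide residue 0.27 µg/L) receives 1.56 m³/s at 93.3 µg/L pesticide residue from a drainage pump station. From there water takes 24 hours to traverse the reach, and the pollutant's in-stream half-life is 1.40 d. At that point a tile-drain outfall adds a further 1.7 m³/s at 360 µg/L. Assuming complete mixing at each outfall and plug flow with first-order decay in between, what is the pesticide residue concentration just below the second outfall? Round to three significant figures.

Flow-weighted average: C = (11.30·0.2700 + 1.560·93.30) / 12.86 = 148.6/12.86 = 11.56 µg/L; combined flow 12.86 m³/s.
Half-life 1.40 d → k = ln 2 / 1.40 = 0.4951 d⁻¹.
Decay over the reach: 11.56·exp(−kt) = 11.56·0.6095 = 7.043 µg/L.
At the second outfall, C = (12.86·7.043 + 1.700·360.0) / (12.86 + 1.700) = 48.25 µg/L.

48.3 µg/L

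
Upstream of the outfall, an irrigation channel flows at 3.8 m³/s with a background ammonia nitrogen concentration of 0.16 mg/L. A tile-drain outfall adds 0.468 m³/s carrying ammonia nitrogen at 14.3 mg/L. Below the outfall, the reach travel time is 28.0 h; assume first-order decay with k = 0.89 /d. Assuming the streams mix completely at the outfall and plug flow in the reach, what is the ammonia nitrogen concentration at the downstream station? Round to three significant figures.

Mixed concentration C = ΣQC/ΣQ = (3.800·0.1600 + 0.4680·14.30) / 4.268 = 7.300/4.268 = 1.710 mg/L.
After decay, C = 1.710 × e^(−kt) = 1.710 × 0.3540 = 0.6056 mg/L.

0.606 mg/L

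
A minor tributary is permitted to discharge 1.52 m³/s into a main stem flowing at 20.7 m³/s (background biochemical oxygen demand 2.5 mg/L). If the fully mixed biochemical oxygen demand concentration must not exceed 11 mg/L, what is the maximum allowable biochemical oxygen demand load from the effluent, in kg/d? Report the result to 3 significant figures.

16600 kg/d

Mass balance at the limit: 20.70·2.500 + 1.520·Cₑ = 22.22·11 → Cₑ = 126.8 mg/L.
Load = 1.520 m³/s × 126.8 g/m³ × 86 400 s/d = 16650 kg/d.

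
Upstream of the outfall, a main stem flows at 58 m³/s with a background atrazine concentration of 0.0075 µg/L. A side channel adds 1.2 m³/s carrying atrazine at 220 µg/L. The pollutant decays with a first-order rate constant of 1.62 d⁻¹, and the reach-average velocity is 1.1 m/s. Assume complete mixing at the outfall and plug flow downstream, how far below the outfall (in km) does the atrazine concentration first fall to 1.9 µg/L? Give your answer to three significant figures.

Mixed concentration C = ΣQC/ΣQ = (58.00·0.007500 + 1.200·220.0) / 59.20 = 264.4/59.20 = 4.467 µg/L.
Set 4.467·exp(−k·t) = 1.9 → t = ln(4.467/1.9)/k = 45590 s = 12.66 h.
Distance = v·t = 1.1·45590 = 50150 m = 50.15 km.

50.1 km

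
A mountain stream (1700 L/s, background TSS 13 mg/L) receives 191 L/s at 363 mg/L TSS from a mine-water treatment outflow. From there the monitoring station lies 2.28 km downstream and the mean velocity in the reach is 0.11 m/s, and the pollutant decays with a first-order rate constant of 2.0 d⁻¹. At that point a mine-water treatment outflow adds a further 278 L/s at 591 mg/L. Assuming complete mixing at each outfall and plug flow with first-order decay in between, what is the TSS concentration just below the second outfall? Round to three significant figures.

Mass balance: C = (1700·13.00 + 191.0·363.0) / 1891 = 91430/1891 = 48.35 mg/L; combined flow 1891 L/s.
Travel time t = 2.28·1000 / 0.11 = 20730 s = 5.758 h.
Applying C = C₀e^(−kt): 48.35 × 0.6189 = 29.93 mg/L.
At the second outfall, C = (1891·29.93 + 278.0·591.0) / (1891 + 278.0) = 101.8 mg/L.

102 mg/L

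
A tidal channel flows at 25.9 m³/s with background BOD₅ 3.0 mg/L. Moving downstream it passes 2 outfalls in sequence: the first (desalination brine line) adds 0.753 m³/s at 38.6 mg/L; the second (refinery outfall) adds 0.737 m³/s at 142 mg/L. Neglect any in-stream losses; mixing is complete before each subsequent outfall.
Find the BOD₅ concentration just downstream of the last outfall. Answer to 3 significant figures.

After outfall 1: Q = 25.90 + 0.7530 = 26.65 m³/s; C = (25.90·3.000 + 0.7530·38.60)/26.65 = 4.006 mg/L.
After outfall 2: Q = 26.65 + 0.7370 = 27.39 m³/s; C = (26.65·4.006 + 0.7370·142.0)/27.39 = 7.719 mg/L.

7.72 mg/L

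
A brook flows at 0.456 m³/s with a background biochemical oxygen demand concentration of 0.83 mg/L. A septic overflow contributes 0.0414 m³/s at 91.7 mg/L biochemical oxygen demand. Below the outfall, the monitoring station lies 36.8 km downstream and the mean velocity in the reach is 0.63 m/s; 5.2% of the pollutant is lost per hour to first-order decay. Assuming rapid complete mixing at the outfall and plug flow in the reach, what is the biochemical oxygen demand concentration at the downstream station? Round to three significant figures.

Mass balance: C = (0.4560·0.8300 + 0.04140·91.70) / 0.4974 = 4.175/0.4974 = 8.393 mg/L.
Travel time t = 36.8·1000 / 0.63 = 58410 s = 16.23 h.
5.2%/h lost → k = −ln(1 − 0.052) = 0.05340 h⁻¹.
After decay, C = 8.393 × e^(−kt) = 8.393 × 0.4204 = 3.529 mg/L.

3.53 mg/L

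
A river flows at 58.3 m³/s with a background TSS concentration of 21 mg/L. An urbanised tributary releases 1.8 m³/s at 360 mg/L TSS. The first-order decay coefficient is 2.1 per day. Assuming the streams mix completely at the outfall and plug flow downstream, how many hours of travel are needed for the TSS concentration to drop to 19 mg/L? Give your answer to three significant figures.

5.65 h

Mixed concentration C = ΣQC/ΣQ = (58.30·21.00 + 1.800·360.0) / 60.10 = 1872/60.10 = 31.15 mg/L.
31.15·exp(−k·t) = 19 → t = ln(31.15/19)/k = 20340 s = 5.651 h.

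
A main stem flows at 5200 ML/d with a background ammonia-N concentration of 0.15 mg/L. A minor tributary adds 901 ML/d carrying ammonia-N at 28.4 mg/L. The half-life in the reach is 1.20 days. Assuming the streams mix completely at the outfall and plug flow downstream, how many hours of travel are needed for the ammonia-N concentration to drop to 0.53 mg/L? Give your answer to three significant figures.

Flow-weighted average: C = (5200·0.1500 + 901.0·28.40) / 6101 = 26370/6101 = 4.322 mg/L.
Half-life 1.20 d → k = ln 2 / 1.20 = 0.5776 d⁻¹.
4.322·exp(−k·t) = 0.53 → t = ln(4.322/0.53)/k = 313900 s = 87.20 h.

87.2 h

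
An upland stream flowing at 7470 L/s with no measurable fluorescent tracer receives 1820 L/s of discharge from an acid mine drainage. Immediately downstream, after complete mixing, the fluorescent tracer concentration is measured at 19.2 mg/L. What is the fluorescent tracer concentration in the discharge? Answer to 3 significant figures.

98.0 mg/L

Mass balance: 7470·0 + 1820·Cₑ = 9290·19.20
→ Cₑ = (9290·19.20 − 7470·0) / 1820 = 98.00 mg/L.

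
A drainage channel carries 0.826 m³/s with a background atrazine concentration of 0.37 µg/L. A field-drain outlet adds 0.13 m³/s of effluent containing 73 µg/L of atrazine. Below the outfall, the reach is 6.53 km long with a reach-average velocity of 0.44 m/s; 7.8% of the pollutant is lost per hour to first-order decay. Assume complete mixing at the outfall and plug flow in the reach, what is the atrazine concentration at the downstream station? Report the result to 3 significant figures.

7.33 µg/L

After mixing, C = (0.8260·0.3700 + 0.1300·73.00) / 0.9560 = 9.796/0.9560 = 10.25 µg/L.
Travel time t = 6.53·1000 / 0.44 = 14840 s = 4.122 h.
7.8%/h lost → k = −ln(1 − 0.078) = 0.08121 h⁻¹.
First-order decay: C = 10.25·exp(−k·t) = 10.25·0.7155 = 7.331 µg/L.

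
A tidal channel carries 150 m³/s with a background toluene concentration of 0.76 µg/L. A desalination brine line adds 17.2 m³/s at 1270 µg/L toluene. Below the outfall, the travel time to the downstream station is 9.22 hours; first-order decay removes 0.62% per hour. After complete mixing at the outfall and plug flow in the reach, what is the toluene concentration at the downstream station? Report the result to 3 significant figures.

124 µg/L

Flow-weighted average: C = (150.0·0.7600 + 17.20·1270) / 167.2 = 21960/167.2 = 131.3 µg/L.
0.62%/h lost → k = −ln(1 − 0.0062) = 0.006219 h⁻¹.
First-order decay: C = 131.3·exp(−k·t) = 131.3·0.9443 = 124.0 µg/L.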